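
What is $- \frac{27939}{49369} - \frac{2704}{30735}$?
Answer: $- \frac{992198941}{1517356215} \approx -0.6539$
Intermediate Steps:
$- \frac{27939}{49369} - \frac{2704}{30735} = - \frac{992198941}{1517356215}$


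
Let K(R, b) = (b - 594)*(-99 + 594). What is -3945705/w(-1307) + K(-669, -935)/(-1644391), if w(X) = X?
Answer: 6489271000140/2149219037 ≈ 3019.4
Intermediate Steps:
K(R, b) = -294030 + 495*b (K(R, b) = (-594 + b)*495 = -294030 + 495*b)
-3945705/w(-1307) + K(-669, -935)/(-1644391) = -3945705/(-1307) + (-294030 + 495*(-935))/(-1644391) = -3945705*(-1/1307) + (-294030 - 462825)*(-1/1644391) = 3945705/1307 - 756855*(-1/1644391) = 3945705/1307 + 756855/1644391 = 6489271000140/2149219037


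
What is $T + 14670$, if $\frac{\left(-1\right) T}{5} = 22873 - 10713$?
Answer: $-46130$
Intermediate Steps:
$T = -60800$ ($T = - 5 \left(22873 - 10713\right) = \left(-5\right) 12160 = -60800$)
$T + 14670 = -60800 + 14670 = -46130$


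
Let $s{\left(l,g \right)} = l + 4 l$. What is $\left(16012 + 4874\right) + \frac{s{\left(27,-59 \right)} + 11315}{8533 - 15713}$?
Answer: $\frac{14995003}{718} \approx 20884.0$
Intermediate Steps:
$s{\left(l,g \right)} = 5 l$
$\left(16012 + 4874\right) + \frac{s{\left(27,-59 \right)} + 11315}{8533 - 15713} = \left(16012 + 4874\right) + \frac{5 \cdot 27 + 11315}{8533 - 15713} = 20886 + \frac{135 + 11315}{-7180} = 20886 + 11450 \left(- \frac{1}{7180}\right) = 20886 - \frac{1145}{718} = \frac{14995003}{718}$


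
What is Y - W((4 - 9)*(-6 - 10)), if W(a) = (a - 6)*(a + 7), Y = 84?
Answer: -6354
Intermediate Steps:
W(a) = (-6 + a)*(7 + a)
Y - W((4 - 9)*(-6 - 10)) = 84 - (-42 + (4 - 9)*(-6 - 10) + ((4 - 9)*(-6 - 10))²) = 84 - (-42 - 5*(-16) + (-5*(-16))²) = 84 - (-42 + 80 + 80²) = 84 - (-42 + 80 + 6400) = 84 - 1*6438 = 84 - 6438 = -6354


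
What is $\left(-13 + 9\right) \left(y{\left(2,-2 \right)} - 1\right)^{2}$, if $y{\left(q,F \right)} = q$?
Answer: $-4$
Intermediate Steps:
$\left(-13 + 9\right) \left(y{\left(2,-2 \right)} - 1\right)^{2} = \left(-13 + 9\right) \left(2 - 1\right)^{2} = - 4 \cdot 1^{2} = \left(-4\right) 1 = -4$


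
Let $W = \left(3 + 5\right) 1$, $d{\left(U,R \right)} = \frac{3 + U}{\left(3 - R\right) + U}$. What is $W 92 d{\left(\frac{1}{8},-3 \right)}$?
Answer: $\frac{18400}{49} \approx 375.51$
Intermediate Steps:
$d{\left(U,R \right)} = \frac{3 + U}{3 + U - R}$
$W = 8$ ($W = 8 \cdot 1 = 8$)
$W 92 d{\left(\frac{1}{8},-3 \right)} = 8 \cdot 92 \frac{3 + \frac{1}{8}}{3 + \frac{1}{8} - -3} = 736 \frac{3 + \frac{1}{8}}{3 + \frac{1}{8} + 3} = 736 \frac{1}{\frac{49}{8}} \cdot \frac{25}{8} = 736 \cdot \frac{8}{49} \cdot \frac{25}{8} = 736 \cdot \frac{25}{49} = \frac{18400}{49}$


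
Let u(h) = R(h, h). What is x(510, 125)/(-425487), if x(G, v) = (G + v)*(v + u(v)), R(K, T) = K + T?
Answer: -79375/141829 ≈ -0.55965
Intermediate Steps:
u(h) = 2*h (u(h) = h + h = 2*h)
x(G, v) = 3*v*(G + v) (x(G, v) = (G + v)*(v + 2*v) = (G + v)*(3*v) = 3*v*(G + v))
x(510, 125)/(-425487) = (3*125*(510 + 125))/(-425487) = (3*125*635)*(-1/425487) = 238125*(-1/425487) = -79375/141829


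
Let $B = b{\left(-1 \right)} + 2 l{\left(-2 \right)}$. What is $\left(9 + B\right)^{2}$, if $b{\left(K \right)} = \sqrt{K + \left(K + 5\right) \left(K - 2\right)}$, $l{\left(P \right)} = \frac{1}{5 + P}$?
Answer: $\frac{724}{9} + \frac{58 i \sqrt{13}}{3} \approx 80.444 + 69.707 i$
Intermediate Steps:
$b{\left(K \right)} = \sqrt{K + \left(-2 + K\right) \left(5 + K\right)}$ ($b{\left(K \right)} = \sqrt{K + \left(5 + K\right) \left(-2 + K\right)} = \sqrt{K + \left(-2 + K\right) \left(5 + K\right)}$)
$B = \frac{2}{3} + i \sqrt{13}$ ($B = \sqrt{-10 + \left(-1\right)^{2} + 4 \left(-1\right)} + \frac{2}{5 - 2} = \sqrt{-10 + 1 - 4} + \frac{2}{3} = \sqrt{-13} + 2 \cdot \frac{1}{3} = i \sqrt{13} + \frac{2}{3} = \frac{2}{3} + i \sqrt{13} \approx 0.66667 + 3.6056 i$)
$\left(9 + B\right)^{2} = \left(9 + \left(\frac{2}{3} + i \sqrt{13}\right)\right)^{2} = \left(\frac{29}{3} + i \sqrt{13}\right)^{2}$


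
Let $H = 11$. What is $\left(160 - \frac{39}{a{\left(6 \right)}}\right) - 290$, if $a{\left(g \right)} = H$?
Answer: $- \frac{1469}{11} \approx -133.55$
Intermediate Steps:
$a{\left(g \right)} = 11$
$\left(160 - \frac{39}{a{\left(6 \right)}}\right) - 290 = \left(160 - \frac{39}{11}\right) - 290 = \frac{1721}{11} - 290 = - \frac{1469}{11}$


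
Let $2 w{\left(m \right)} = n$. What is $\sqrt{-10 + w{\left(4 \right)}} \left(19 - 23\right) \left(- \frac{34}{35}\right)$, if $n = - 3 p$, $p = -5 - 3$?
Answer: $\frac{136 \sqrt{2}}{35} \approx 5.4952$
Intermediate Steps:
$p = -8$ ($p = -5 - 3 = -8$)
$n = 24$ ($n = \left(-3\right) \left(-8\right) = 24$)
$w{\left(m \right)} = 12$ ($w{\left(m \right)} = \frac{1}{2} \cdot 24 = 12$)
$\sqrt{-10 + w{\left(4 \right)}} \left(19 - 23\right) \left(- \frac{34}{35}\right) = \sqrt{-10 + 12} \left(19 - 23\right) \left(- \frac{34}{35}\right) = \sqrt{2} \left(-4\right) \left(\left(-34\right) \frac{1}{35}\right) = - 4 \sqrt{2} \left(- \frac{34}{35}\right) = \frac{136 \sqrt{2}}{35}$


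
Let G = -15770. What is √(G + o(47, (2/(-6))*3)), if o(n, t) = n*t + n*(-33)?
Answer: 2*I*√4342 ≈ 131.79*I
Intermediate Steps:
o(n, t) = -33*n + n*t (o(n, t) = n*t - 33*n = -33*n + n*t)
√(G + o(47, (2/(-6))*3)) = √(-15770 + 47*(-33 + (2/(-6))*3)) = √(-15770 + 47*(-33 + (2*(-⅙))*3)) = √(-15770 + 47*(-33 - ⅓*3)) = √(-15770 + 47*(-33 - 1)) = √(-15770 + 47*(-34)) = √(-15770 - 1598) = √(-17368) = 2*I*√4342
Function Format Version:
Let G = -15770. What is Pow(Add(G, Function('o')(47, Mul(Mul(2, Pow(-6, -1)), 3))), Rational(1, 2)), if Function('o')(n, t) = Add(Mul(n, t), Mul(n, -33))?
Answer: Mul(2, I, Pow(4342, Rational(1, 2))) ≈ Mul(131.79, I)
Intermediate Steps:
Function('o')(n, t) = Add(Mul(-33, n), Mul(n, t)) (Function('o')(n, t) = Add(Mul(n, t), Mul(-33, n)) = Add(Mul(-33, n), Mul(n, t)))
Pow(Add(G, Function('o')(47, Mul(Mul(2, Pow(-6, -1)), 3))), Rational(1, 2)) = Pow(Add(-15770, Mul(47, Add(-33, Mul(Mul(2, Pow(-6, -1)), 3)))), Rational(1, 2)) = Pow(Add(-15770, Mul(47, Add(-33, Mul(Mul(2, Rational(-1, 6)), 3)))), Rational(1, 2)) = Pow(Add(-15770, Mul(47, Add(-33, Mul(Rational(-1, 3), 3)))), Rational(1, 2)) = Pow(Add(-15770, Mul(47, Add(-33, -1))), Rational(1, 2)) = Pow(Add(-15770, Mul(47, -34)), Rational(1, 2)) = Pow(Add(-15770, -1598), Rational(1, 2)) = Pow(-17368, Rational(1, 2)) = Mul(2, I, Pow(4342, Rational(1, 2)))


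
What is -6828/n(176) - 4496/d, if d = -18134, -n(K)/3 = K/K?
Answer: 20638740/9067 ≈ 2276.2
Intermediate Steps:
n(K) = -3 (n(K) = -3*K/K = -3*1 = -3)
-6828/n(176) - 4496/d = -6828/(-3) - 4496/(-18134) = -6828*(-⅓) - 4496*(-1/18134) = 2276 + 2248/9067 = 20638740/9067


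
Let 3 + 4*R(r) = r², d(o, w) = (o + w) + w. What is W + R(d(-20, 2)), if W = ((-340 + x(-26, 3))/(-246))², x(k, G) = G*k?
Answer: 4002361/60516 ≈ 66.137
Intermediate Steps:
d(o, w) = o + 2*w
R(r) = -¾ + r²/4
W = 43681/15129 (W = ((-340 + 3*(-26))/(-246))² = ((-340 - 78)*(-1/246))² = (-418*(-1/246))² = (209/123)² = 43681/15129 ≈ 2.8872)
W + R(d(-20, 2)) = 43681/15129 + (-¾ + (-20 + 2*2)²/4) = 43681/15129 + (-¾ + (-20 + 4)²/4) = 43681/15129 + (-¾ + (¼)*(-16)²) = 43681/15129 + (-¾ + (¼)*256) = 43681/15129 + (-¾ + 64) = 43681/15129 + 253/4 = 4002361/60516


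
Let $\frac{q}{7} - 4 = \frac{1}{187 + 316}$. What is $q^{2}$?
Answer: $\frac{198556281}{253009} \approx 784.78$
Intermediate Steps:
$q = \frac{14091}{503}$ ($q = 28 + \frac{7}{187 + 316} = 28 + \frac{7}{503} = \frac{14091}{503} \approx 28.014$)
$q^{2} = \left(\frac{14091}{503}\right)^{2} = \frac{198556281}{253009}$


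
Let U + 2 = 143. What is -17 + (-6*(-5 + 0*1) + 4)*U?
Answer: 4777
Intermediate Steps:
U = 141 (U = -2 + 143 = 141)
-17 + (-6*(-5 + 0*1) + 4)*U = -17 + (-6*(-5 + 0*1) + 4)*141 = -17 + (-6*(-5 + 0) + 4)*141 = -17 + (-6*(-5) + 4)*141 = -17 + (30 + 4)*141 = -17 + 34*141 = -17 + 4794 = 4777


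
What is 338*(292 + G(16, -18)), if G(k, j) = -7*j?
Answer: 141284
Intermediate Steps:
338*(292 + G(16, -18)) = 338*(292 - 7*(-18)) = 338*(292 + 126) = 338*418 = 141284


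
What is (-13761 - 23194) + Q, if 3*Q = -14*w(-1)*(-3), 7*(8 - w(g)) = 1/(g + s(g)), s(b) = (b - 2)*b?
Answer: -36844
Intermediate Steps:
s(b) = b*(-2 + b) (s(b) = (-2 + b)*b = b*(-2 + b))
w(g) = 8 - 1/(7*(g + g*(-2 + g)))
Q = 111 (Q = (-2*(-1 - 56*(-1) + 56*(-1)**2)/((-1)*(-1 - 1))*(-3))/3 = (-2*(-1)*(-1 + 56 + 56*1)/(-2)*(-3))/3 = (-2*(-1)*(-1)*(-1 + 56 + 56)/2*(-3))/3 = (-2*(-1)*(-1)*111/2*(-3))/3 = (-14*111/14*(-3))/3 = (-111*(-3))/3 = (1/3)*333 = 111)
(-13761 - 23194) + Q = (-13761 - 23194) + 111 = -36955 + 111 = -36844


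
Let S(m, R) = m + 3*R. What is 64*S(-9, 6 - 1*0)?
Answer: 576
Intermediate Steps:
64*S(-9, 6 - 1*0) = 64*(-9 + 3*(6 - 1*0)) = 64*(-9 + 3*(6 + 0)) = 64*(-9 + 3*6) = 64*(-9 + 18) = 64*9 = 576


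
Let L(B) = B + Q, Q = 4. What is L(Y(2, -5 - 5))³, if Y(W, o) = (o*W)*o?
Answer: 8489664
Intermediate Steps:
Y(W, o) = W*o² (Y(W, o) = (W*o)*o = W*o²)
L(B) = 4 + B (L(B) = B + 4 = 4 + B)
L(Y(2, -5 - 5))³ = (4 + 2*(-5 - 5)²)³ = (4 + 2*(-10)²)³ = (4 + 2*100)³ = (4 + 200)³ = 204³ = 8489664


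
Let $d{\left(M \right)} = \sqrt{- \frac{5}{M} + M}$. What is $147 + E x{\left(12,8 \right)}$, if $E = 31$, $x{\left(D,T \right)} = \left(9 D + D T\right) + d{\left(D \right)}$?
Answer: $6471 + \frac{31 \sqrt{417}}{6} \approx 6576.5$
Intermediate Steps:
$d{\left(M \right)} = \sqrt{M - \frac{5}{M}}$
$x{\left(D,T \right)} = \sqrt{D - \frac{5}{D}} + 9 D + D T$ ($x{\left(D,T \right)} = \left(9 D + D T\right) + \sqrt{D - \frac{5}{D}} = \sqrt{D - \frac{5}{D}} + 9 D + D T$)
$147 + E x{\left(12,8 \right)} = 147 + 31 \left(\sqrt{12 - \frac{5}{12}} + 9 \cdot 12 + 12 \cdot 8\right) = 147 + 31 \left(\sqrt{12 - \frac{5}{12}} + 108 + 96\right) = 147 + 31 \left(\sqrt{\frac{139}{12}} + 108 + 96\right) = 147 + 31 \left(\frac{\sqrt{417}}{6} + 108 + 96\right) = 147 + 31 \left(204 + \frac{\sqrt{417}}{6}\right) = 147 + \left(6324 + \frac{31 \sqrt{417}}{6}\right) = 6471 + \frac{31 \sqrt{417}}{6}$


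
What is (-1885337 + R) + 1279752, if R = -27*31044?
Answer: -1443773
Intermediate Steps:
R = -838188
(-1885337 + R) + 1279752 = (-1885337 - 838188) + 1279752 = -2723525 + 1279752 = -1443773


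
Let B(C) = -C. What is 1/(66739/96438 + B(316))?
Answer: -96438/30407669 ≈ -0.0031715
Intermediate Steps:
1/(66739/96438 + B(316)) = 1/(66739/96438 - 1*316) = 1/(66739*(1/96438) - 316) = 1/(66739/96438 - 316) = 1/(-30407669/96438) = -96438/30407669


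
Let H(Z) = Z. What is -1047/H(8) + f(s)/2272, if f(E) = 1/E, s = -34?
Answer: -10109833/77248 ≈ -130.88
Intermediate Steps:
-1047/H(8) + f(s)/2272 = -1047/8 + 1/(-34*2272) = -1047*1/8 - 1/34*1/2272 = -1047/8 - 1/77248 = -10109833/77248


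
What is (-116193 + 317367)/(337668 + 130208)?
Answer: 100587/233938 ≈ 0.42997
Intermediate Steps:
(-116193 + 317367)/(337668 + 130208) = 201174/467876 = 201174*(1/467876) = 100587/233938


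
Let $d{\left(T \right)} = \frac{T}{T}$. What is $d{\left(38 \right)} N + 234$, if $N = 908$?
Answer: $1142$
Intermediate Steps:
$d{\left(T \right)} = 1$
$d{\left(38 \right)} N + 234 = 1 \cdot 908 + 234 = 908 + 234 = 1142$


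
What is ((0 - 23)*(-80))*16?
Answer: 29440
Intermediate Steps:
((0 - 23)*(-80))*16 = -23*(-80)*16 = 1840*16 = 29440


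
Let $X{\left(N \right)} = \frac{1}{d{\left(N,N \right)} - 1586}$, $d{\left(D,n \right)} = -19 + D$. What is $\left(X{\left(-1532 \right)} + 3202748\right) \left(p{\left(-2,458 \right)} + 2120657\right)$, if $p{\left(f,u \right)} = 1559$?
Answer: $\frac{21321947604372600}{3137} \approx 6.7969 \cdot 10^{12}$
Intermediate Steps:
$X{\left(N \right)} = \frac{1}{-1605 + N}$ ($X{\left(N \right)} = \frac{1}{\left(-19 + N\right) - 1586} = \frac{1}{-1605 + N}$)
$\left(X{\left(-1532 \right)} + 3202748\right) \left(p{\left(-2,458 \right)} + 2120657\right) = \left(\frac{1}{-1605 - 1532} + 3202748\right) \left(1559 + 2120657\right) = \left(\frac{1}{-3137} + 3202748\right) 2122216 = \left(- \frac{1}{3137} + 3202748\right) 2122216 = \frac{10047020475}{3137} \cdot 2122216 = \frac{21321947604372600}{3137}$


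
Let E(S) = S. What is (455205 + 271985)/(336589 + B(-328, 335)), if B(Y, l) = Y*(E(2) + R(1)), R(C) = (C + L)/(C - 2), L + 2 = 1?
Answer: 727190/335933 ≈ 2.1647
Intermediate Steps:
L = -1 (L = -2 + 1 = -1)
R(C) = (-1 + C)/(-2 + C) (R(C) = (C - 1)/(C - 2) = (-1 + C)/(-2 + C))
B(Y, l) = 2*Y (B(Y, l) = Y*(2 + (-1 + 1)/(-2 + 1)) = Y*(2 + 0/(-1)) = Y*(2 - 1*0) = Y*(2 + 0) = Y*2 = 2*Y)
(455205 + 271985)/(336589 + B(-328, 335)) = (455205 + 271985)/(336589 + 2*(-328)) = 727190/(336589 - 656) = 727190/335933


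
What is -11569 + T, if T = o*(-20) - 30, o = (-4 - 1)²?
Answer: -12099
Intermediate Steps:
o = 25 (o = (-5)² = 25)
T = -530 (T = 25*(-20) - 30 = -500 - 30 = -530)
-11569 + T = -11569 - 530 = -12099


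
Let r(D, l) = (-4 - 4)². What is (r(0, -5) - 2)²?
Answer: 3844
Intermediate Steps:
r(D, l) = 64 (r(D, l) = (-8)² = 64)
(r(0, -5) - 2)² = (64 - 2)² = 62² = 3844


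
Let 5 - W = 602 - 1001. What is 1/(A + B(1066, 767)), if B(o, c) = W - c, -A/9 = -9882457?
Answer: 1/88941750 ≈ 1.1243e-8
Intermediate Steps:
W = 404 (W = 5 - (602 - 1001) = 5 - 1*(-399) = 5 + 399 = 404)
A = 88942113 (A = -9*(-9882457) = 88942113)
B(o, c) = 404 - c
1/(A + B(1066, 767)) = 1/(88942113 + (404 - 1*767)) = 1/(88942113 + (404 - 767)) = 1/(88942113 - 363) = 1/88941750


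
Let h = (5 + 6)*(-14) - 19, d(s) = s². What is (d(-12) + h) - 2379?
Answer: -2408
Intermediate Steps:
h = -173 (h = 11*(-14) - 19 = -154 - 19 = -173)
(d(-12) + h) - 2379 = ((-12)² - 173) - 2379 = (144 - 173) - 2379 = -29 - 2379 = -2408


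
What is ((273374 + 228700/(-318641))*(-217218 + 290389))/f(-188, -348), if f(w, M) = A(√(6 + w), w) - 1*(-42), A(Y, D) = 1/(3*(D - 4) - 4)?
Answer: 3696789376775412120/7761776119 ≈ 4.7628e+8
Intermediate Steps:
A(Y, D) = 1/(-16 + 3*D) (A(Y, D) = 1/(3*(-4 + D) - 4) = 1/((-12 + 3*D) - 4) = 1/(-16 + 3*D))
f(w, M) = 42 + 1/(-16 + 3*w) (f(w, M) = 1/(-16 + 3*w) - 1*(-42) = 1/(-16 + 3*w) + 42 = 42 + 1/(-16 + 3*w))
((273374 + 228700/(-318641))*(-217218 + 290389))/f(-188, -348) = ((273374 + 228700/(-318641))*(-217218 + 290389))/(((-671 + 126*(-188))/(-16 + 3*(-188)))) = ((273374 + 228700*(-1/318641))*73171)/(((-671 - 23688)/(-16 - 564))) = ((273374 - 228700/318641)*73171)/((-24359/(-580))) = ((87107936034/318641)*73171)/((-1/580*(-24359))) = 6373774787543814/(318641*(24359/580)) = (6373774787543814/318641)*(580/24359) = 3696789376775412120/7761776119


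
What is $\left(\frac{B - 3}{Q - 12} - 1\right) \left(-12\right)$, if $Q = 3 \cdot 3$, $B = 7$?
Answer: $28$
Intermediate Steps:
$Q = 9$
$\left(\frac{B - 3}{Q - 12} - 1\right) \left(-12\right) = \left(\frac{7 - 3}{9 - 12} - 1\right) \left(-12\right) = \left(\frac{4}{9 - 12} - 1\right) \left(-12\right) = \left(\frac{4}{-3} - 1\right) \left(-12\right) = \left(4 \left(- \frac{1}{3}\right) - 1\right) \left(-12\right) = \left(- \frac{4}{3} - 1\right) \left(-12\right) = \left(- \frac{7}{3}\right) \left(-12\right) = 28$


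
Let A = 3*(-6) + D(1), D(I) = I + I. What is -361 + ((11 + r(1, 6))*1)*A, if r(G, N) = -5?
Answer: -457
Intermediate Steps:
D(I) = 2*I
A = -16 (A = 3*(-6) + 2*1 = -18 + 2 = -16)
-361 + ((11 + r(1, 6))*1)*A = -361 + ((11 - 5)*1)*(-16) = -361 + (6*1)*(-16) = -361 + 6*(-16) = -361 - 96 = -457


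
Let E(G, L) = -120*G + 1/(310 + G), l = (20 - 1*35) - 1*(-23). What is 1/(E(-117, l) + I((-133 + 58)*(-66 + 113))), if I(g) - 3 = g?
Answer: 193/2029975 ≈ 9.5075e-5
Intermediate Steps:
I(g) = 3 + g
l = 8 (l = (20 - 35) + 23 = -15 + 23 = 8)
E(G, L) = 1/(310 + G) - 120*G
1/(E(-117, l) + I((-133 + 58)*(-66 + 113))) = 1/((1 - 37200*(-117) - 120*(-117)²)/(310 - 117) + (3 + (-133 + 58)*(-66 + 113))) = 1/((1 + 4352400 - 120*13689)/193 + (3 - 75*47)) = 1/((1 + 4352400 - 1642680)/193 + (3 - 3525)) = 1/((1/193)*2709721 - 3522) = 1/(2709721/193 - 3522) = 1/(2029975/193) = 193/2029975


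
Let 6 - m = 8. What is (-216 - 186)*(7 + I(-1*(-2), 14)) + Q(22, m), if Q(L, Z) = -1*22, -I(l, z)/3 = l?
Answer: -424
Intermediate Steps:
I(l, z) = -3*l
m = -2 (m = 6 - 1*8 = 6 - 8 = -2)
Q(L, Z) = -22
(-216 - 186)*(7 + I(-1*(-2), 14)) + Q(22, m) = (-216 - 186)*(7 - (-3)*(-2)) - 22 = -402*(7 - 3*2) - 22 = -402*(7 - 6) - 22 = -402*1 - 22 = -402 - 22 = -424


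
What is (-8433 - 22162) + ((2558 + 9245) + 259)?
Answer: -18533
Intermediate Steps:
(-8433 - 22162) + ((2558 + 9245) + 259) = -30595 + (11803 + 259) = -30595 + 12062 = -18533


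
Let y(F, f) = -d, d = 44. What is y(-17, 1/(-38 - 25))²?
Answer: 1936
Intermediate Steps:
y(F, f) = -44 (y(F, f) = -1*44 = -44)
y(-17, 1/(-38 - 25))² = (-44)² = 1936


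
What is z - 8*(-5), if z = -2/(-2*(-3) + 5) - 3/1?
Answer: 405/11 ≈ 36.818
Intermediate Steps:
z = -35/11 (z = -2/(6 + 5) - 3*1 = -2/11 - 3 = -35/11 ≈ -3.1818)
z - 8*(-5) = -35/11 - 8*(-5) = -35/11 + 40 = 405/11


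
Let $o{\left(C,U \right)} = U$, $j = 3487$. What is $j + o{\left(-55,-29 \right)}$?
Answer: $3458$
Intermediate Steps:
$j + o{\left(-55,-29 \right)} = 3487 - 29 = 3458$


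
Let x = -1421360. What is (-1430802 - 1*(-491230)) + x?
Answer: -2360932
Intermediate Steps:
(-1430802 - 1*(-491230)) + x = (-1430802 - 1*(-491230)) - 1421360 = (-1430802 + 491230) - 1421360 = -939572 - 1421360 = -2360932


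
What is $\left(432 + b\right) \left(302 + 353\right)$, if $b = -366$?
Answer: $43230$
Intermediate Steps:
$\left(432 + b\right) \left(302 + 353\right) = \left(432 - 366\right) \left(302 + 353\right) = 66 \cdot 655 = 43230$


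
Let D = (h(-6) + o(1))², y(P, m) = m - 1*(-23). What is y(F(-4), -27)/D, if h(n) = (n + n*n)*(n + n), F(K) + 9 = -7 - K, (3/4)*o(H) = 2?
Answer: -9/287296 ≈ -3.1327e-5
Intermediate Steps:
o(H) = 8/3 (o(H) = (4/3)*2 = 8/3)
F(K) = -16 - K (F(K) = -9 + (-7 - K) = -16 - K)
h(n) = 2*n*(n + n²) (h(n) = (n + n²)*(2*n) = 2*n*(n + n²))
y(P, m) = 23 + m (y(P, m) = m + 23 = 23 + m)
D = 1149184/9 (D = (2*(-6)²*(1 - 6) + 8/3)² = (2*36*(-5) + 8/3)² = (-360 + 8/3)² = (-1072/3)² = 1149184/9 ≈ 1.2769e+5)
y(F(-4), -27)/D = (23 - 27)/(1149184/9) = -4*9/1149184 = -9/287296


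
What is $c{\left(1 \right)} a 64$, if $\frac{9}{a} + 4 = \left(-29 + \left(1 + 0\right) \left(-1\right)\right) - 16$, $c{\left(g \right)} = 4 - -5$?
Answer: $- \frac{2592}{25} \approx -103.68$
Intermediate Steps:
$c{\left(g \right)} = 9$ ($c{\left(g \right)} = 4 + 5 = 9$)
$a = - \frac{9}{50}$ ($a = \frac{9}{-4 - \left(45 - \left(1 + 0\right) \left(-1\right)\right)} = \frac{9}{-4 + \left(\left(-29 + 1 \left(-1\right)\right) - 16\right)} = \frac{9}{-4 - 46} = \frac{9}{-50} = 9 \left(- \frac{1}{50}\right) = - \frac{9}{50} \approx -0.18$)
$c{\left(1 \right)} a 64 = 9 \left(- \frac{9}{50}\right) 64 = \left(- \frac{81}{50}\right) 64 = - \frac{2592}{25}$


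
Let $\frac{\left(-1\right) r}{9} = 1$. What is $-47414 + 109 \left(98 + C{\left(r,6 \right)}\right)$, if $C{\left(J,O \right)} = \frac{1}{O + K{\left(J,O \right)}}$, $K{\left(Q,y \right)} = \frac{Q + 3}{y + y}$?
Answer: $- \frac{403834}{11} \approx -36712.0$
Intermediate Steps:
$K{\left(Q,y \right)} = \frac{3 + Q}{2 y}$
$r = -9$ ($r = \left(-9\right) 1 = -9$)
$C{\left(J,O \right)} = \frac{1}{O + \frac{3 + J}{2 O}}$
$-47414 + 109 \left(98 + C{\left(r,6 \right)}\right) = -47414 + 109 \left(98 + 2 \cdot 6 \frac{1}{3 - 9 + 2 \cdot 6^{2}}\right) = -47414 + 109 \left(98 + 2 \cdot 6 \frac{1}{3 - 9 + 2 \cdot 36}\right) = -47414 + 109 \left(98 + 2 \cdot 6 \frac{1}{3 - 9 + 72}\right) = -47414 + 109 \left(98 + 2 \cdot 6 \cdot \frac{1}{66}\right) = -47414 + 109 \left(98 + \frac{2}{11}\right) = -47414 + 109 \cdot \frac{1080}{11} = -47414 + \frac{117720}{11} = - \frac{403834}{11}$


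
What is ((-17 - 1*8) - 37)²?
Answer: 3844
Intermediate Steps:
((-17 - 1*8) - 37)² = ((-17 - 8) - 37)² = (-25 - 37)² = (-62)² = 3844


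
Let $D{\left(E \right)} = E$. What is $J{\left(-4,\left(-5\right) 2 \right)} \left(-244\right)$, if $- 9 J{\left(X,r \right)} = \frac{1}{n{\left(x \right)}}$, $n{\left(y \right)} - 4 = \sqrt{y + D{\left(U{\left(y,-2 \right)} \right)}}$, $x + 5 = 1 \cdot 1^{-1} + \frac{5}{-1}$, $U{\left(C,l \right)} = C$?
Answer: $\frac{488}{153} - \frac{122 i \sqrt{2}}{51} \approx 3.1895 - 3.383 i$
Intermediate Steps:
$x = -9$ ($x = -5 + \left(1 \cdot 1^{-1} + \frac{5}{-1}\right) = -5 + \left(1 \cdot 1 + 5 \left(-1\right)\right) = -5 + \left(1 - 5\right) = -5 - 4 = -9$)
$n{\left(y \right)} = 4 + \sqrt{2} \sqrt{y}$ ($n{\left(y \right)} = 4 + \sqrt{y + y} = 4 + \sqrt{2 y} = 4 + \sqrt{2} \sqrt{y}$)
$J{\left(X,r \right)} = - \frac{1}{9 \left(4 + 3 i \sqrt{2}\right)}$ ($J{\left(X,r \right)} = - \frac{1}{9 \left(4 + \sqrt{2} \sqrt{-9}\right)} = - \frac{1}{9 \left(4 + \sqrt{2} \cdot 3 i\right)} = - \frac{1}{9 \left(4 + 3 i \sqrt{2}\right)}$)
$J{\left(-4,\left(-5\right) 2 \right)} \left(-244\right) = \frac{i}{9 \left(- 4 i + 3 \sqrt{2}\right)} \left(-244\right) = - \frac{244 i}{9 \left(- 4 i + 3 \sqrt{2}\right)}$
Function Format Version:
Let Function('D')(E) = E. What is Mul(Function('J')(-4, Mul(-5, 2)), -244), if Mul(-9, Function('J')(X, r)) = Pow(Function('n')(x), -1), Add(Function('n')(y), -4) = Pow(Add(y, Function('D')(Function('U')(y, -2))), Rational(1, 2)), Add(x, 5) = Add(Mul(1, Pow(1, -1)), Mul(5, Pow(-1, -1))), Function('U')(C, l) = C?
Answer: Add(Rational(488, 153), Mul(Rational(-122, 51), I, Pow(2, Rational(1, 2)))) ≈ Add(3.1895, Mul(-3.3830, I))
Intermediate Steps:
x = -9 (x = Add(-5, Add(Mul(1, Pow(1, -1)), Mul(5, Pow(-1, -1)))) = Add(-5, Add(Mul(1, 1), Mul(5, -1))) = Add(-5, Add(1, -5)) = Add(-5, -4) = -9)
Function('n')(y) = Add(4, Mul(Pow(2, Rational(1, 2)), Pow(y, Rational(1, 2)))) (Function('n')(y) = Add(4, Pow(Add(y, y), Rational(1, 2))) = Add(4, Pow(Mul(2, y), Rational(1, 2))) = Add(4, Mul(Pow(2, Rational(1, 2)), Pow(y, Rational(1, 2)))))
Function('J')(X, r) = Mul(Rational(-1, 9), Pow(Add(4, Mul(3, I, Pow(2, Rational(1, 2)))), -1)) (Function('J')(X, r) = Mul(Rational(-1, 9), Pow(Add(4, Mul(Pow(2, Rational(1, 2)), Pow(-9, Rational(1, 2)))), -1)) = Mul(Rational(-1, 9), Pow(Add(4, Mul(Pow(2, Rational(1, 2)), Mul(3, I))), -1)) = Mul(Rational(-1, 9), Pow(Add(4, Mul(3, I, Pow(2, Rational(1, 2)))), -1)))
Mul(Function('J')(-4, Mul(-5, 2)), -244) = Mul(Mul(Rational(1, 9), I, Pow(Add(Mul(-4, I), Mul(3, Pow(2, Rational(1, 2)))), -1)), -244) = Mul(Rational(-244, 9), I, Pow(Add(Mul(-4, I), Mul(3, Pow(2, Rational(1, 2)))), -1))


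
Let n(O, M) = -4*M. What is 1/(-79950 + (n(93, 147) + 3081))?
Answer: -1/77457 ≈ -1.2910e-5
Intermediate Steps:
1/(-79950 + (n(93, 147) + 3081)) = 1/(-79950 + (-4*147 + 3081)) = 1/(-79950 + (-588 + 3081)) = 1/(-79950 + 2493) = 1/(-77457) = -1/77457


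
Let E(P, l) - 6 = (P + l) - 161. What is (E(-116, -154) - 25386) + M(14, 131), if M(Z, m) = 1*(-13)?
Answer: -25824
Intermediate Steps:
M(Z, m) = -13
E(P, l) = -155 + P + l (E(P, l) = 6 + ((P + l) - 161) = 6 + (-161 + P + l) = -155 + P + l)
(E(-116, -154) - 25386) + M(14, 131) = ((-155 - 116 - 154) - 25386) - 13 = (-425 - 25386) - 13 = -25811 - 13 = -25824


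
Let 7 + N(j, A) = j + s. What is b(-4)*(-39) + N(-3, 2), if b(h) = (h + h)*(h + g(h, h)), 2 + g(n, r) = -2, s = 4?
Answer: -2502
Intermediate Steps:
g(n, r) = -4 (g(n, r) = -2 - 2 = -4)
N(j, A) = -3 + j (N(j, A) = -7 + (j + 4) = -7 + (4 + j) = -3 + j)
b(h) = 2*h*(-4 + h) (b(h) = (h + h)*(h - 4) = (2*h)*(-4 + h) = 2*h*(-4 + h))
b(-4)*(-39) + N(-3, 2) = (2*(-4)*(-4 - 4))*(-39) + (-3 - 3) = (2*(-4)*(-8))*(-39) - 6 = 64*(-39) - 6 = -2496 - 6 = -2502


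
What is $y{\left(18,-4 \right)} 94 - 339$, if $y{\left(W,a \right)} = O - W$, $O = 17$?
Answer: $-433$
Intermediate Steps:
$y{\left(W,a \right)} = 17 - W$
$y{\left(18,-4 \right)} 94 - 339 = \left(17 - 18\right) 94 - 339 = \left(-1\right) 94 - 339 = -94 - 339 = -433$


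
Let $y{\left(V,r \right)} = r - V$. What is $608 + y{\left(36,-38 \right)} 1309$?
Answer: $-96258$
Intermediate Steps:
$608 + y{\left(36,-38 \right)} 1309 = 608 + \left(-38 - 36\right) 1309 = 608 - 96866 = -96258$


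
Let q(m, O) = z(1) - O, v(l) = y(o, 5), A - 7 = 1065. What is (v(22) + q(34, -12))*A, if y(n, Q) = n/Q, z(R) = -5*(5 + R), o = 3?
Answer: -93264/5 ≈ -18653.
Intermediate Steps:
z(R) = -25 - 5*R
A = 1072 (A = 7 + 1065 = 1072)
v(l) = ⅗ (v(l) = 3/5 = 3*(⅕) = ⅗)
q(m, O) = -30 - O (q(m, O) = (-25 - 5*1) - O = (-25 - 5) - O = -30 - O)
(v(22) + q(34, -12))*A = (⅗ + (-30 - 1*(-12)))*1072 = (⅗ + (-30 + 12))*1072 = (⅗ - 18)*1072 = -87/5*1072 = -93264/5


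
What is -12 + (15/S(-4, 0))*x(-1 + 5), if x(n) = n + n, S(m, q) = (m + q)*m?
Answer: -9/2 ≈ -4.5000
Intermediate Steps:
S(m, q) = m*(m + q)
x(n) = 2*n
-12 + (15/S(-4, 0))*x(-1 + 5) = -12 + (15/((-4*(-4 + 0))))*(2*(-1 + 5)) = -12 + (15/((-4*(-4))))*(2*4) = -12 + (15/16)*8 = -12 + 15/2 = -9/2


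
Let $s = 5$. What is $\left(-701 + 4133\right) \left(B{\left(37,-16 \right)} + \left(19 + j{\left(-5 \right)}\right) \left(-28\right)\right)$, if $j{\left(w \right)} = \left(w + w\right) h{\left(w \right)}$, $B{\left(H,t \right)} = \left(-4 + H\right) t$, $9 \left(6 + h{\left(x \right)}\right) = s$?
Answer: $- \frac{26609440}{3} \approx -8.8698 \cdot 10^{6}$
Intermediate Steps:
$h{\left(x \right)} = - \frac{49}{9}$ ($h{\left(x \right)} = -6 + \frac{1}{9} \cdot 5 = -6 + \frac{5}{9} = - \frac{49}{9}$)
$B{\left(H,t \right)} = t \left(-4 + H\right)$
$j{\left(w \right)} = - \frac{98 w}{9}$ ($j{\left(w \right)} = \left(w + w\right) \left(- \frac{49}{9}\right) = 2 w \left(- \frac{49}{9}\right) = - \frac{98 w}{9}$)
$\left(-701 + 4133\right) \left(B{\left(37,-16 \right)} + \left(19 + j{\left(-5 \right)}\right) \left(-28\right)\right) = \left(-701 + 4133\right) \left(- 16 \left(-4 + 37\right) + \left(19 - - \frac{490}{9}\right) \left(-28\right)\right) = 3432 \left(\left(-16\right) 33 + \left(19 + \frac{490}{9}\right) \left(-28\right)\right) = 3432 \left(-528 + \frac{661}{9} \left(-28\right)\right) = 3432 \left(-528 - \frac{18508}{9}\right) = 3432 \left(- \frac{23260}{9}\right) = - \frac{26609440}{3}$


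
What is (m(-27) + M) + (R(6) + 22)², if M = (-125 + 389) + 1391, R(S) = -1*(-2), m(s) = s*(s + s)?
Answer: 3689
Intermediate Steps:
m(s) = 2*s² (m(s) = s*(2*s) = 2*s²)
R(S) = 2
M = 1655 (M = 264 + 1391 = 1655)
(m(-27) + M) + (R(6) + 22)² = (2*(-27)² + 1655) + (2 + 22)² = (2*729 + 1655) + 24² = (1458 + 1655) + 576 = 3113 + 576 = 3689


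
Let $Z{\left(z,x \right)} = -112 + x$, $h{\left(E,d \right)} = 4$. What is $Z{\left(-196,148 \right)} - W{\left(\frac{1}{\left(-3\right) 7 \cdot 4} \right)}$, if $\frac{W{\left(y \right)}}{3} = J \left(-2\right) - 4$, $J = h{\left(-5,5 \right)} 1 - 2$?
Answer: $60$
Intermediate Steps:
$J = 2$ ($J = 4 \cdot 1 - 2 = 4 - 2 = 2$)
$W{\left(y \right)} = -24$ ($W{\left(y \right)} = 3 \left(2 \left(-2\right) - 4\right) = 3 \left(-4 - 4\right) = 3 \left(-8\right) = -24$)
$Z{\left(-196,148 \right)} - W{\left(\frac{1}{\left(-3\right) 7 \cdot 4} \right)} = \left(-112 + 148\right) - -24 = 36 + 24 = 60$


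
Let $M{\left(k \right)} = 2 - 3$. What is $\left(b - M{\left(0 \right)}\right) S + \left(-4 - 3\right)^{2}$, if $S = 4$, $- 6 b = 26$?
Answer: $\frac{107}{3} \approx 35.667$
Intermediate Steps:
$b = - \frac{13}{3}$ ($b = \left(- \frac{1}{6}\right) 26 = - \frac{13}{3} \approx -4.3333$)
$M{\left(k \right)} = -1$
$\left(b - M{\left(0 \right)}\right) S + \left(-4 - 3\right)^{2} = \left(- \frac{13}{3} - -1\right) 4 + \left(-4 - 3\right)^{2} = \left(- \frac{13}{3} + 1\right) 4 + \left(-7\right)^{2} = \left(- \frac{10}{3}\right) 4 + 49 = - \frac{40}{3} + 49 = \frac{107}{3}$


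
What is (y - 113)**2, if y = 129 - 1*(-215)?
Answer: 53361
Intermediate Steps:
y = 344 (y = 129 + 215 = 344)
(y - 113)**2 = (344 - 113)**2 = 231**2 = 53361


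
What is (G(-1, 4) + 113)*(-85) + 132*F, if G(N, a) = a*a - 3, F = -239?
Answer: -42258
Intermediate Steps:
G(N, a) = -3 + a² (G(N, a) = a² - 3 = -3 + a²)
(G(-1, 4) + 113)*(-85) + 132*F = ((-3 + 4²) + 113)*(-85) + 132*(-239) = ((-3 + 16) + 113)*(-85) - 31548 = (13 + 113)*(-85) - 31548 = 126*(-85) - 31548 = -10710 - 31548 = -42258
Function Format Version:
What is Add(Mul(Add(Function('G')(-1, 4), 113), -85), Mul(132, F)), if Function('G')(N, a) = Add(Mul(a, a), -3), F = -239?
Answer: -42258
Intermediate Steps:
Function('G')(N, a) = Add(-3, Pow(a, 2)) (Function('G')(N, a) = Add(Pow(a, 2), -3) = Add(-3, Pow(a, 2)))
Add(Mul(Add(Function('G')(-1, 4), 113), -85), Mul(132, F)) = Add(Mul(Add(Add(-3, Pow(4, 2)), 113), -85), Mul(132, -239)) = Add(Mul(Add(Add(-3, 16), 113), -85), -31548) = Add(Mul(Add(13, 113), -85), -31548) = Add(Mul(126, -85), -31548) = Add(-10710, -31548) = -42258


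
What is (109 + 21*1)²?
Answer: 16900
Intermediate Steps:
(109 + 21*1)² = (109 + 21)² = 130² = 16900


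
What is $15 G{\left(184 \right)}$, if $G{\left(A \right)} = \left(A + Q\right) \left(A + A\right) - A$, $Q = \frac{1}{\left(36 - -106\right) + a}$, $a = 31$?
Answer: $\frac{175240680}{173} \approx 1.013 \cdot 10^{6}$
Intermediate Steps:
$Q = \frac{1}{173}$ ($Q = \frac{1}{\left(36 - -106\right) + 31} = \frac{1}{\left(36 + 106\right) + 31} = \frac{1}{142 + 31} = \frac{1}{173} \approx 0.0057803$)
$G{\left(A \right)} = - A + 2 A \left(\frac{1}{173} + A\right)$ ($G{\left(A \right)} = \left(A + \frac{1}{173}\right) \left(A + A\right) - A = \left(\frac{1}{173} + A\right) 2 A - A = 2 A \left(\frac{1}{173} + A\right) - A = - A + 2 A \left(\frac{1}{173} + A\right)$)
$15 G{\left(184 \right)} = 15 \cdot \frac{1}{173} \cdot 184 \left(-171 + 346 \cdot 184\right) = 15 \cdot \frac{1}{173} \cdot 184 \left(-171 + 63664\right) = 15 \cdot \frac{1}{173} \cdot 184 \cdot 63493 = 15 \cdot \frac{11682712}{173} = \frac{175240680}{173}$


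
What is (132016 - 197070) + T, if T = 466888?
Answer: 401834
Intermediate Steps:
(132016 - 197070) + T = (132016 - 197070) + 466888 = -65054 + 466888 = 401834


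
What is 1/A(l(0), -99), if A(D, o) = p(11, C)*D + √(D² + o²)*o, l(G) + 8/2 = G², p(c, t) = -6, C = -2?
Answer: -8/32071947 - 11*√9817/10690649 ≈ -0.00010220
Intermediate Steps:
l(G) = -4 + G²
A(D, o) = -6*D + o*√(D² + o²) (A(D, o) = -6*D + √(D² + o²)*o = -6*D + o*√(D² + o²))
1/A(l(0), -99) = 1/(-6*(-4 + 0²) - 99*√((-4 + 0²)² + (-99)²)) = 1/(-6*(-4 + 0) - 99*√((-4 + 0)² + 9801)) = 1/(-6*(-4) - 99*√((-4)² + 9801)) = 1/(24 - 99*√(16 + 9801)) = 1/(24 - 99*√9817)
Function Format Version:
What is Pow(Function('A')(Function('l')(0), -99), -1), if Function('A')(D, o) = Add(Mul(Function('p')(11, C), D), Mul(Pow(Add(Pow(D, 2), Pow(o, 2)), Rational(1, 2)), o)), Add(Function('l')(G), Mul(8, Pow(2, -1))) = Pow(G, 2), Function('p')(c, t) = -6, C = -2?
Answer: Add(Rational(-8, 32071947), Mul(Rational(-11, 10690649), Pow(9817, Rational(1, 2)))) ≈ -0.00010220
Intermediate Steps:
Function('l')(G) = Add(-4, Pow(G, 2))
Function('A')(D, o) = Add(Mul(-6, D), Mul(o, Pow(Add(Pow(D, 2), Pow(o, 2)), Rational(1, 2)))) (Function('A')(D, o) = Add(Mul(-6, D), Mul(Pow(Add(Pow(D, 2), Pow(o, 2)), Rational(1, 2)), o)) = Add(Mul(-6, D), Mul(o, Pow(Add(Pow(D, 2), Pow(o, 2)), Rational(1, 2)))))
Pow(Function('A')(Function('l')(0), -99), -1) = Pow(Add(Mul(-6, Add(-4, Pow(0, 2))), Mul(-99, Pow(Add(Pow(Add(-4, Pow(0, 2)), 2), Pow(-99, 2)), Rational(1, 2)))), -1) = Pow(Add(Mul(-6, Add(-4, 0)), Mul(-99, Pow(Add(Pow(Add(-4, 0), 2), 9801), Rational(1, 2)))), -1) = Pow(Add(Mul(-6, -4), Mul(-99, Pow(Add(Pow(-4, 2), 9801), Rational(1, 2)))), -1) = Pow(Add(24, Mul(-99, Pow(Add(16, 9801), Rational(1, 2)))), -1) = Pow(Add(24, Mul(-99, Pow(9817, Rational(1, 2)))), -1)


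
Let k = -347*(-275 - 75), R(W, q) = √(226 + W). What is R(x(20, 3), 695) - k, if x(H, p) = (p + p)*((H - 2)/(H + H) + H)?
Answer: -121450 + √34870/10 ≈ -1.2143e+5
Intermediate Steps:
x(H, p) = 2*p*(H + (-2 + H)/(2*H)) (x(H, p) = (2*p)*((-2 + H)/((2*H)) + H) = (2*p)*((-2 + H)*(1/(2*H)) + H) = (2*p)*((-2 + H)/(2*H) + H) = (2*p)*(H + (-2 + H)/(2*H)) = 2*p*(H + (-2 + H)/(2*H)))
k = 121450 (k = -347*(-350) = 121450)
R(x(20, 3), 695) - k = √(226 + 3*(-2 + 20*(1 + 2*20))/20) - 1*121450 = √(226 + 3*(1/20)*(-2 + 20*(1 + 40))) - 121450 = √(226 + 3*(1/20)*(-2 + 20*41)) - 121450 = √(226 + 3*(1/20)*(-2 + 820)) - 121450 = √(226 + 3*(1/20)*818) - 121450 = √(226 + 1227/10) - 121450 = √(3487/10) - 121450 = √34870/10 - 121450 = -121450 + √34870/10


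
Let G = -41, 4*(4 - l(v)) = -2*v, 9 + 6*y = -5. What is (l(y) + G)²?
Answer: 52441/36 ≈ 1456.7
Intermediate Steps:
y = -7/3 (y = -3/2 + (⅙)*(-5) = -3/2 - ⅚ = -7/3 ≈ -2.3333)
l(v) = 4 + v/2 (l(v) = 4 - (-1)*v/2 = 4 + v/2)
(l(y) + G)² = ((4 + (½)*(-7/3)) - 41)² = ((4 - 7/6) - 41)² = (17/6 - 41)² = (-229/6)² = 52441/36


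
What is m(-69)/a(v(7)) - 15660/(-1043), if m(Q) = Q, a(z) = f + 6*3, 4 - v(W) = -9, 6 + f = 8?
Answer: 241233/20860 ≈ 11.564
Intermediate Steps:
f = 2 (f = -6 + 8 = 2)
v(W) = 13 (v(W) = 4 - 1*(-9) = 4 + 9 = 13)
a(z) = 20 (a(z) = 2 + 6*3 = 2 + 18 = 20)
m(-69)/a(v(7)) - 15660/(-1043) = -69/20 - 15660/(-1043) = -69*1/20 - 15660*(-1/1043) = -69/20 + 15660/1043 = 241233/20860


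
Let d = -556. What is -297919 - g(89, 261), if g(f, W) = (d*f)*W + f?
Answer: 12617316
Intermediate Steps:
g(f, W) = f - 556*W*f (g(f, W) = (-556*f)*W + f = -556*W*f + f = f - 556*W*f)
-297919 - g(89, 261) = -297919 - 89*(1 - 556*261) = -297919 - 89*(1 - 145116) = -297919 - 89*(-145115) = -297919 - 1*(-12915235) = -297919 + 12915235 = 12617316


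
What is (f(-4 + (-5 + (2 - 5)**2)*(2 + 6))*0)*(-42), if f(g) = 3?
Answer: 0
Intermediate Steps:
(f(-4 + (-5 + (2 - 5)**2)*(2 + 6))*0)*(-42) = (3*0)*(-42) = 0*(-42) = 0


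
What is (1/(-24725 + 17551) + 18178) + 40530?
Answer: 421171191/7174 ≈ 58708.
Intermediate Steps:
(1/(-24725 + 17551) + 18178) + 40530 = (1/(-7174) + 18178) + 40530 = (-1/7174 + 18178) + 40530 = 130408971/7174 + 40530 = 421171191/7174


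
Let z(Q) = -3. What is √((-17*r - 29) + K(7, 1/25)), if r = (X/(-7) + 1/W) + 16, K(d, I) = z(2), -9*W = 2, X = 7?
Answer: I*√842/2 ≈ 14.509*I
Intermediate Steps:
W = -2/9 (W = -⅑*2 = -2/9 ≈ -0.22222)
K(d, I) = -3
r = 21/2 (r = (7/(-7) + 1/(-2/9)) + 16 = (7*(-⅐) + 1*(-9/2)) + 16 = (-1 - 9/2) + 16 = -11/2 + 16 = 21/2 ≈ 10.500)
√((-17*r - 29) + K(7, 1/25)) = √((-17*21/2 - 29) - 3) = √((-357/2 - 29) - 3) = √(-415/2 - 3) = √(-421/2) = I*√842/2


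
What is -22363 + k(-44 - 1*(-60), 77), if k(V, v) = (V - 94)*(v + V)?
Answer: -29617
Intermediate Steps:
k(V, v) = (-94 + V)*(V + v)
-22363 + k(-44 - 1*(-60), 77) = -22363 + ((-44 - 1*(-60))² - 94*(-44 - 1*(-60)) - 94*77 + (-44 - 1*(-60))*77) = -22363 + ((-44 + 60)² - 94*(-44 + 60) - 7238 + (-44 + 60)*77) = -22363 + (16² - 94*16 - 7238 + 16*77) = -22363 + (256 - 1504 - 7238 + 1232) = -22363 - 7254 = -29617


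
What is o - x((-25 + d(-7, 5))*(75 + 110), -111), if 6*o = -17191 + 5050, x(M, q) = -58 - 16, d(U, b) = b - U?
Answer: -3899/2 ≈ -1949.5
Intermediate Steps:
x(M, q) = -74
o = -4047/2 (o = (-17191 + 5050)/6 = (1/6)*(-12141) = -4047/2 ≈ -2023.5)
o - x((-25 + d(-7, 5))*(75 + 110), -111) = -4047/2 - 1*(-74) = -4047/2 + 74 = -3899/2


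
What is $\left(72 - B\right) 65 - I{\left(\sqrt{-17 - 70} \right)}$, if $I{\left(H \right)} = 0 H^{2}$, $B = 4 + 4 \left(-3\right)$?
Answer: $5200$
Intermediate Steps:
$B = -8$ ($B = 4 - 12 = -8$)
$I{\left(H \right)} = 0$
$\left(72 - B\right) 65 - I{\left(\sqrt{-17 - 70} \right)} = \left(72 - -8\right) 65 - 0 = \left(72 + 8\right) 65 + 0 = 80 \cdot 65 + 0 = 5200 + 0 = 5200$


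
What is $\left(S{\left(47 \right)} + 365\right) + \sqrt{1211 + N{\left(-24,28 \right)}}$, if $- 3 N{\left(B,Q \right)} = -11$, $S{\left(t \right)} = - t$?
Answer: $318 + \frac{2 \sqrt{2733}}{3} \approx 352.85$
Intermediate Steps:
$N{\left(B,Q \right)} = \frac{11}{3}$ ($N{\left(B,Q \right)} = \left(- \frac{1}{3}\right) \left(-11\right) = \frac{11}{3}$)
$\left(S{\left(47 \right)} + 365\right) + \sqrt{1211 + N{\left(-24,28 \right)}} = \left(\left(-1\right) 47 + 365\right) + \sqrt{1211 + \frac{11}{3}} = \left(-47 + 365\right) + \sqrt{\frac{3644}{3}} = 318 + \frac{2 \sqrt{2733}}{3}$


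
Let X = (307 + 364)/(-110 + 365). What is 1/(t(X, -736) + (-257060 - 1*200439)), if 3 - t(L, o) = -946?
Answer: -1/456550 ≈ -2.1903e-6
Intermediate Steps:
X = 671/255 ≈ 2.6314
t(L, o) = 949 (t(L, o) = 3 - 1*(-946) = 3 + 946 = 949)
1/(t(X, -736) + (-257060 - 1*200439)) = 1/(949 + (-257060 - 1*200439)) = 1/(949 + (-257060 - 200439)) = 1/(949 - 457499) = 1/(-456550) = -1/456550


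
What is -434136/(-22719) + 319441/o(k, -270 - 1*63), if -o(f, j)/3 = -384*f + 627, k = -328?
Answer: 52533374051/2875748301 ≈ 18.268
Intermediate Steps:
o(f, j) = -1881 + 1152*f (o(f, j) = -3*(-384*f + 627) = -3*(627 - 384*f) = -1881 + 1152*f)
-434136/(-22719) + 319441/o(k, -270 - 1*63) = -434136/(-22719) + 319441/(-1881 + 1152*(-328)) = -434136*(-1/22719) + 319441/(-1881 - 377856) = 144712/7573 + 319441/(-379737) = 144712/7573 + 319441*(-1/379737) = 144712/7573 - 319441/379737 = 52533374051/2875748301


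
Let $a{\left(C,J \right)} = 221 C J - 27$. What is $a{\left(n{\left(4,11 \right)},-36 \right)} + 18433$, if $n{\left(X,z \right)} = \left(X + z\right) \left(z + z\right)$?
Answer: $-2607074$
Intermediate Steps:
$n{\left(X,z \right)} = 2 z \left(X + z\right)$ ($n{\left(X,z \right)} = \left(X + z\right) 2 z = 2 z \left(X + z\right)$)
$a{\left(C,J \right)} = -27 + 221 C J$ ($a{\left(C,J \right)} = 221 C J - 27 = -27 + 221 C J$)
$a{\left(n{\left(4,11 \right)},-36 \right)} + 18433 = \left(-27 + 221 \cdot 2 \cdot 11 \left(4 + 11\right) \left(-36\right)\right) + 18433 = \left(-27 + 221 \cdot 2 \cdot 11 \cdot 15 \left(-36\right)\right) + 18433 = \left(-27 + 221 \cdot 330 \left(-36\right)\right) + 18433 = \left(-27 - 2625480\right) + 18433 = -2625507 + 18433 = -2607074$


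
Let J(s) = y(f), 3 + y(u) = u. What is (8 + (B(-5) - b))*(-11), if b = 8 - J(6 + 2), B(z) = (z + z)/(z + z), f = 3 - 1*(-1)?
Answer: -22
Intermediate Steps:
f = 4 (f = 3 + 1 = 4)
y(u) = -3 + u
J(s) = 1 (J(s) = -3 + 4 = 1)
B(z) = 1 (B(z) = (2*z)/((2*z)) = (2*z)*(1/(2*z)) = 1)
b = 7 (b = 8 - 1*1 = 8 - 1 = 7)
(8 + (B(-5) - b))*(-11) = (8 + (1 - 1*7))*(-11) = (8 + (1 - 7))*(-11) = (8 - 6)*(-11) = 2*(-11) = -22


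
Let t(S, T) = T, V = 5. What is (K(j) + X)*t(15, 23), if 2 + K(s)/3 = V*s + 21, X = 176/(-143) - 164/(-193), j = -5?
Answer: -1060714/2509 ≈ -422.76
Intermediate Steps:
X = -956/2509 (X = 176*(-1/143) - 164*(-1/193) = -16/13 + 164/193 = -956/2509 ≈ -0.38103)
K(s) = 57 + 15*s (K(s) = -6 + 3*(5*s + 21) = -6 + 3*(21 + 5*s) = -6 + (63 + 15*s) = 57 + 15*s)
(K(j) + X)*t(15, 23) = ((57 + 15*(-5)) - 956/2509)*23 = ((57 - 75) - 956/2509)*23 = (-18 - 956/2509)*23 = -46118/2509*23 = -1060714/2509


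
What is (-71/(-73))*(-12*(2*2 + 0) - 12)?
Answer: -4260/73 ≈ -58.356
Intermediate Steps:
(-71/(-73))*(-12*(2*2 + 0) - 12) = (-71*(-1/73))*(-12*(4 + 0) - 12) = 71*(-12*4 - 12)/73 = 71*(-48 - 12)/73 = (71/73)*(-60) = -4260/73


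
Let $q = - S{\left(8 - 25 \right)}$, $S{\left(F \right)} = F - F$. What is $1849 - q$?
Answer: $1849$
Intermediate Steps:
$S{\left(F \right)} = 0$
$q = 0$ ($q = \left(-1\right) 0 = 0$)
$1849 - q = 1849 - 0 = 1849 + 0 = 1849$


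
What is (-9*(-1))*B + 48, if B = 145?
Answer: 1353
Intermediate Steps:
(-9*(-1))*B + 48 = -9*(-1)*145 + 48 = 9*145 + 48 = 1305 + 48 = 1353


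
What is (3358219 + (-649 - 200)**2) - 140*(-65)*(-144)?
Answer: 2768620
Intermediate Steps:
(3358219 + (-649 - 200)**2) - 140*(-65)*(-144) = (3358219 + (-849)**2) + 9100*(-144) = (3358219 + 720801) - 1310400 = 4079020 - 1310400 = 2768620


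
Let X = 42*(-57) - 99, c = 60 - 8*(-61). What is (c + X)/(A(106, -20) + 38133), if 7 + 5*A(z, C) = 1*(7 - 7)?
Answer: -9725/190658 ≈ -0.051008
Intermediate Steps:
c = 548 (c = 60 + 488 = 548)
X = -2493 (X = -2394 - 99 = -2493)
A(z, C) = -7/5 (A(z, C) = -7/5 + (1*(7 - 7))/5 = -7/5 + (1*0)/5 = -7/5 + (⅕)*0 = -7/5 + 0 = -7/5)
(c + X)/(A(106, -20) + 38133) = (548 - 2493)/(-7/5 + 38133) = -1945/190658/5 = -1945*5/190658 = -9725/190658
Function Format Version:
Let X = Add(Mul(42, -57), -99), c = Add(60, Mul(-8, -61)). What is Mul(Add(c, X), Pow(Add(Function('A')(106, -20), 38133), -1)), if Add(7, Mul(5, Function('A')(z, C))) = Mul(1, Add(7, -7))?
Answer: Rational(-9725, 190658) ≈ -0.051008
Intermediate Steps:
c = 548 (c = Add(60, 488) = 548)
X = -2493 (X = Add(-2394, -99) = -2493)
Function('A')(z, C) = Rational(-7, 5) (Function('A')(z, C) = Add(Rational(-7, 5), Mul(Rational(1, 5), Mul(1, Add(7, -7)))) = Add(Rational(-7, 5), Mul(Rational(1, 5), Mul(1, 0))) = Add(Rational(-7, 5), Mul(Rational(1, 5), 0)) = Add(Rational(-7, 5), 0) = Rational(-7, 5))
Mul(Add(c, X), Pow(Add(Function('A')(106, -20), 38133), -1)) = Mul(Add(548, -2493), Pow(Add(Rational(-7, 5), 38133), -1)) = Mul(-1945, Pow(Rational(190658, 5), -1)) = Mul(-1945, Rational(5, 190658)) = Rational(-9725, 190658)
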